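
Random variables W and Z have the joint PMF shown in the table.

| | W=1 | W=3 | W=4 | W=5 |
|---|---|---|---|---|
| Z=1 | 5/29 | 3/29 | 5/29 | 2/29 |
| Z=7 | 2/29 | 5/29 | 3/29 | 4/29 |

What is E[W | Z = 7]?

7/2

P(Z = 7) = 14/29.
Σ W·P over the event = 1·(2/29) + 3·(5/29) + 4·(3/29) + 5·(4/29) = 49/29.
E[W | Z = 7] = (49/29) / (14/29) = 7/2.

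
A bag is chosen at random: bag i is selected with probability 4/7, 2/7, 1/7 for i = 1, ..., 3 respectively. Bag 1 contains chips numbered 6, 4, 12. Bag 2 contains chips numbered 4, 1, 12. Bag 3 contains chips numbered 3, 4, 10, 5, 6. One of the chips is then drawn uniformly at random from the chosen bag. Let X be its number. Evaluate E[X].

E[X | bag 1] = (6+4+12)/3 = 22/3.
E[X | bag 2] = (4+1+12)/3 = 17/3.
E[X | bag 3] = (3+4+10+5+6)/5 = 28/5.
E[X] = (4/7)·(22/3) + (2/7)·(17/3) + (1/7)·(28/5) = 694/105.

694/105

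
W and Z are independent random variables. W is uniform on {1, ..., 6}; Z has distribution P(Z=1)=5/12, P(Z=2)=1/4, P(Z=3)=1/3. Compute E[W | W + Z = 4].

25/12

P(W + Z = 4) = 1/6.
Summing W·P(x,y) over outcomes with W + Z = 4 gives 25/72.
E[W | W + Z = 4] = (25/72) / (1/6) = 25/12.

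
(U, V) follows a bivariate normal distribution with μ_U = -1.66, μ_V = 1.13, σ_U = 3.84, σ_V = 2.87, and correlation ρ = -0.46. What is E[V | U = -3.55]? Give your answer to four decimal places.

For a bivariate normal, E[V | U=x] = μ_V + ρ·(σ_V/σ_U)·(x − μ_U).
E[V | U=-3.55] = 1.13 + (-0.46)·(2.87/3.84)·(-3.55 − (-1.66)) = 1.13 + (-0.3438)·(-1.89) = 1.7798.

1.7798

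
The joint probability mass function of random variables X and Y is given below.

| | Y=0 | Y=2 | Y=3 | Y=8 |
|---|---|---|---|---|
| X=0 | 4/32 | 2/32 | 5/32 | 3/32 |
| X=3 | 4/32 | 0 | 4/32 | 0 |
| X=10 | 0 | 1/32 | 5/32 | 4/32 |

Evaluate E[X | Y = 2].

10/3

P(Y = 2) = 3/32.
Σ X·P over the event = 0·(2/32) + 10·(1/32) = 5/16.
E[X | Y = 2] = (5/16) / (3/32) = 10/3.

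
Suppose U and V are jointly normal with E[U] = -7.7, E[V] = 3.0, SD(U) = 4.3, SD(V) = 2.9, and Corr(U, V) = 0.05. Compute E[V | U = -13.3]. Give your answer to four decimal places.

2.8112

For a bivariate normal, E[V | U=x] = μ_V + ρ·(σ_V/σ_U)·(x − μ_U).
E[V | U=-13.3] = 3.0 + (0.05)·(2.9/4.3)·(-13.3 − (-7.7)) = 3.0 + (0.033721)·(-5.6) = 2.8112.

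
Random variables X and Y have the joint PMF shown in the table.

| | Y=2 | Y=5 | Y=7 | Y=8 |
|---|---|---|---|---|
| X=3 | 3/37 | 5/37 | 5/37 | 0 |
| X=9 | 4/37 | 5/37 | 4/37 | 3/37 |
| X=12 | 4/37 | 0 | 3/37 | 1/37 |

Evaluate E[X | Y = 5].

6

P(Y = 5) = 10/37.
Σ X·P over the event = 3·(5/37) + 9·(5/37) = 60/37.
E[X | Y = 5] = (60/37) / (10/37) = 6.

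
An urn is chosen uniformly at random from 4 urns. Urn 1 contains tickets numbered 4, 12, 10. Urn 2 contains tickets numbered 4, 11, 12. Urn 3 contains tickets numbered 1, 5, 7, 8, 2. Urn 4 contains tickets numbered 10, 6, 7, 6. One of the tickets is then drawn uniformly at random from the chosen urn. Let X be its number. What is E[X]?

E[X | urn 1] = (4+12+10)/3 = 26/3.
E[X | urn 2] = (4+11+12)/3 = 9.
E[X | urn 3] = (1+5+7+8+2)/5 = 23/5.
E[X | urn 4] = (10+6+7+6)/4 = 29/4.
E[X] = (1/4)·(26/3) + (1/4)·(9) + (1/4)·(23/5) + (1/4)·(29/4) = 1771/240.

1771/240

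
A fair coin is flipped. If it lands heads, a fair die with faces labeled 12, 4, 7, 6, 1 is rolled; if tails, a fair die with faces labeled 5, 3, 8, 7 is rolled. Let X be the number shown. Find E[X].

E[X | heads] = (12+4+7+6+1)/5 = 6.
E[X | tails] = (5+3+8+7)/4 = 23/4.
E[X] = (1/2)·(6) + (1/2)·(23/4) = 47/8.

47/8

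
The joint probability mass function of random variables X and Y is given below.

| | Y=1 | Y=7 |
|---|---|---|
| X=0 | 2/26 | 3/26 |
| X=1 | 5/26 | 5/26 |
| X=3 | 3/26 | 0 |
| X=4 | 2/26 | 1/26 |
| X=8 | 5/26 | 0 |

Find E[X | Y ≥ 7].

1

P(Y ≥ 7) = 9/26.
Σ X·P over the event = 0·(3/26) + 1·(5/26) + 4·(1/26) = 9/26.
E[X | Y ≥ 7] = (9/26) / (9/26) = 1.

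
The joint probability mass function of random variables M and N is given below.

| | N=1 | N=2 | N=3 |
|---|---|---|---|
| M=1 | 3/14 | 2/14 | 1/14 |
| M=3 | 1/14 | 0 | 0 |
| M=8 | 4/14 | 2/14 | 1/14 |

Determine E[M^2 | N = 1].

67/2

P(N = 1) = 4/7.
Summing M^2·P(M=x,N=y) over the conditioning event gives 134/7.
E[M^2 | N = 1] = (134/7) / (4/7) = 67/2.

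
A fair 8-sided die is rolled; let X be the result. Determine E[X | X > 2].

Given X > 2, X is equally likely to be any of {3, 4, 5, 6, 7, 8}.
E[X | X > 2] = (3 + 4 + 5 + 6 + 7 + 8) / 6 = 11/2.

11/2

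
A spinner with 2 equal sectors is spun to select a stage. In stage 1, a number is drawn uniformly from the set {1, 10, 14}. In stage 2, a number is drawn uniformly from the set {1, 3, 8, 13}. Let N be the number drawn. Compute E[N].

E[N | stage 1] = (1+10+14)/3 = 25/3.
E[N | stage 2] = (1+3+8+13)/4 = 25/4.
E[N] = (1/2)·(25/3) + (1/2)·(25/4) = 175/24.

175/24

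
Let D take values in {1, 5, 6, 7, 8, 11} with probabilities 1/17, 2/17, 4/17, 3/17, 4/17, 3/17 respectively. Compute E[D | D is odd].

P(D is odd) = 9/17.
Σ over the event: 1·1/17 + 5·2/17 + 7·3/17 + 11·3/17 = 65/17.
E[D | D is odd] = (65/17) / (9/17) = 65/9.

65/9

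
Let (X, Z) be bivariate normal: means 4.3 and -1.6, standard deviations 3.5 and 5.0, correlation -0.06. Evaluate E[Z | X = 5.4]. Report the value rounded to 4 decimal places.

E[Z | X=x] = μ_Z + ρ(σ_Z/σ_X)(x − μ_X) for jointly normal variables.
E[Z | X=5.4] = -1.6 + (-0.06)·(5.0/3.5)·(5.4 − (4.3)) = -1.6 + (-0.085714)·(1.1) = -1.6943.

-1.6943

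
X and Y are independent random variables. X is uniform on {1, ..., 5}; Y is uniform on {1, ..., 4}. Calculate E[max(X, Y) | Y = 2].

Outcomes with Y = 2: (1,2), (2,2), (3,2), (4,2), (5,2), each with probability 1/20.
E[max(X, Y) | Y = 2] = (2 + 2 + 3 + 4 + 5) / 5 = 16/5.

16/5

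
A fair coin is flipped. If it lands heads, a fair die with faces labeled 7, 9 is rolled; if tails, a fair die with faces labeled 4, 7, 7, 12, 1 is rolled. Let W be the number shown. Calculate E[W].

71/10

E[W | heads] = (7+9)/2 = 8.
E[W | tails] = (4+7+7+12+1)/5 = 31/5.
By the law of total expectation,
E[W] = (1/2)·(8) + (1/2)·(31/5) = 71/10.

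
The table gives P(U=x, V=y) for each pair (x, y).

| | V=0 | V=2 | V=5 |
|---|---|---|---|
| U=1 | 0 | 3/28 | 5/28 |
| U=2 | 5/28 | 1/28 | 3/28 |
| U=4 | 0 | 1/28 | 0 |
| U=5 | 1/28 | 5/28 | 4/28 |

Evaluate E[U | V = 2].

P(V = 2) = 5/14.
Σ U·P over the event = 1·(3/28) + 2·(1/28) + 4·(1/28) + 5·(5/28) = 17/14.
E[U | V = 2] = (17/14) / (5/14) = 17/5.

17/5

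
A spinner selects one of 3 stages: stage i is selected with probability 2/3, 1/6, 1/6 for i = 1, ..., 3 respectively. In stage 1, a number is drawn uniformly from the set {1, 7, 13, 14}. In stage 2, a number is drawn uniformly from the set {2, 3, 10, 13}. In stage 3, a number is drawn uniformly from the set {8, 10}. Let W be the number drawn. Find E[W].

E[W | stage 1] = (1+7+13+14)/4 = 35/4.
E[W | stage 2] = (2+3+10+13)/4 = 7.
E[W | stage 3] = (8+10)/2 = 9.
E[W] = (2/3)·(35/4) + (1/6)·(7) + (1/6)·(9) = 17/2.

17/2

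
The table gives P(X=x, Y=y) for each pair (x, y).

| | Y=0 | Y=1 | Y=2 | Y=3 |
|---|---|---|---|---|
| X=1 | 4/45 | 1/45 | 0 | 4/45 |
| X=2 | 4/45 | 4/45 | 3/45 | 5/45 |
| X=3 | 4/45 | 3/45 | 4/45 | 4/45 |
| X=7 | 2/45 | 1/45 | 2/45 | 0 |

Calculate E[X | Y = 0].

P(Y = 0) = 14/45.
Σ X·P over the event = 1·(4/45) + 2·(4/45) + 3·(4/45) + 7·(2/45) = 38/45.
E[X | Y = 0] = (38/45) / (14/45) = 19/7.

19/7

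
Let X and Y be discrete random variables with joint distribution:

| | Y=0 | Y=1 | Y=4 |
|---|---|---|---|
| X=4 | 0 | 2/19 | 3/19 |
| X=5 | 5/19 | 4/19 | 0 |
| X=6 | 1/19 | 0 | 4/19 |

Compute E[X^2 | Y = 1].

22

P(Y = 1) = 6/19.
Σ X^2·P over the event = 16·(2/19) + 25·(4/19) = 132/19.
E[X^2 | Y = 1] = (132/19) / (6/19) = 22.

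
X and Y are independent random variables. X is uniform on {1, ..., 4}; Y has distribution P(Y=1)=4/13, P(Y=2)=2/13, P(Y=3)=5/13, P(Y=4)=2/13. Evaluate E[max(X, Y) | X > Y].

P(X > Y) = 21/52.
Summing max(X,Y)·P(x,y) over outcomes with X > Y gives 35/26.
E[max(X, Y) | X > Y] = (35/26) / (21/52) = 10/3.

10/3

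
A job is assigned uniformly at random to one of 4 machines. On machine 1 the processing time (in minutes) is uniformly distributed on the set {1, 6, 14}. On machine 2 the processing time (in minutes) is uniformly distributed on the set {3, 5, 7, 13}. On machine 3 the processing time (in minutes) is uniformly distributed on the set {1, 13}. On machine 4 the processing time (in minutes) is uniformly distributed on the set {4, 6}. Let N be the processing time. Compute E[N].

E[N | machine 1] = (1+6+14)/3 = 7.
E[N | machine 2] = (3+5+7+13)/4 = 7.
E[N | machine 3] = (1+13)/2 = 7.
E[N | machine 4] = (4+6)/2 = 5.
E[N] = (1/4)·(7) + (1/4)·(7) + (1/4)·(7) + (1/4)·(5) = 13/2.

13/2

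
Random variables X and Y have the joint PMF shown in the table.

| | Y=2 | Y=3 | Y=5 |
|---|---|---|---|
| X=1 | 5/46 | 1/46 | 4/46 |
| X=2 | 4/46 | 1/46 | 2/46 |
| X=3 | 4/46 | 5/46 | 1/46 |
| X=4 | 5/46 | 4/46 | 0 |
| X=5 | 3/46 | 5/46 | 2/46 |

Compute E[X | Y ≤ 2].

20/7

P(Y ≤ 2) = 21/46.
Σ X·P over the event = 1·(5/46) + 2·(4/46) + 3·(4/46) + 4·(5/46) + 5·(3/46) = 30/23.
E[X | Y ≤ 2] = (30/23) / (21/46) = 20/7.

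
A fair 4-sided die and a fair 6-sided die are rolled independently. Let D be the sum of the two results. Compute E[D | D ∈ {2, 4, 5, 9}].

26/5

P(D ∈ {2, 4, 5, 9}) = 5/12.
Σ over the event: 2·1/24 + 4·1/8 + 5·1/6 + 9·1/12 = 13/6.
E[D | D ∈ {2, 4, 5, 9}] = (13/6) / (5/12) = 26/5.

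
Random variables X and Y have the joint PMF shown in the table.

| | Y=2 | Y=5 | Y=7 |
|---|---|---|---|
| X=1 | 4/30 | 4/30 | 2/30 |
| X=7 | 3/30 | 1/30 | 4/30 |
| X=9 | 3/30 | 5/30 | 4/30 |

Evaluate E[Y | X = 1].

21/5

P(X = 1) = 1/3.
Σ Y·P over the event = 2·(4/30) + 5·(4/30) + 7·(2/30) = 7/5.
E[Y | X = 1] = (7/5) / (1/3) = 21/5.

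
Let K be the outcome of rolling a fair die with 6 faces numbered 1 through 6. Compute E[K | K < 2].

1

Given K < 2, K is equally likely to be any of {1}.
E[K | K < 2] = (1) / 1 = 1.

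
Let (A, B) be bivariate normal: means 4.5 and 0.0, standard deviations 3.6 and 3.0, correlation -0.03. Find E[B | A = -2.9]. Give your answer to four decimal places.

E[B | A=x] = μ_B + ρ(σ_B/σ_A)(x − μ_A) for jointly normal variables.
E[B | A=-2.9] = 0.0 + (-0.03)·(3.0/3.6)·(-2.9 − (4.5)) = 0.0 + (-0.025)·(-7.4) = 0.1850.

0.1850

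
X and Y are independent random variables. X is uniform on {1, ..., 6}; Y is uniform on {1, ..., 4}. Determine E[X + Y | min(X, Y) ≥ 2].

7

P(min(X, Y) ≥ 2) = 5/8.
Summing (X+Y)·P(x,y) over outcomes with min(X, Y) ≥ 2 gives 35/8.
E[X + Y | min(X, Y) ≥ 2] = (35/8) / (5/8) = 7.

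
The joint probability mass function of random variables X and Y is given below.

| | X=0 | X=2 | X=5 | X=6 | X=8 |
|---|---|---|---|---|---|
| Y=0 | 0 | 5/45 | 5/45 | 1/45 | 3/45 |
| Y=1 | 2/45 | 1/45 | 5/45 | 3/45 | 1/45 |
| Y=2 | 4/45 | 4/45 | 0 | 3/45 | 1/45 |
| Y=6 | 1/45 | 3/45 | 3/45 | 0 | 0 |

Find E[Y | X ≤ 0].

P(X ≤ 0) = 7/45.
Σ Y·P over the event = 1·(2/45) + 2·(4/45) + 6·(1/45) = 16/45.
E[Y | X ≤ 0] = (16/45) / (7/45) = 16/7.

16/7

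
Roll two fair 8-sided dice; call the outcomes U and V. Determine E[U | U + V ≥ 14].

22/3

Outcomes with U + V ≥ 14: (6,8), (7,7), (7,8), (8,6), (8,7), (8,8), each with probability 1/64.
E[U | U + V ≥ 14] = (6 + 7 + 7 + 8 + 8 + 8) / 6 = 22/3.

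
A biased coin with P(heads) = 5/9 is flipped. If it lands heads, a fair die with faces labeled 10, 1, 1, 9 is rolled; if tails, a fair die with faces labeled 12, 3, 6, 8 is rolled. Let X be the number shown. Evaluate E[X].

221/36

E[X | heads] = (10+1+1+9)/4 = 21/4.
E[X | tails] = (12+3+6+8)/4 = 29/4.
By the law of total expectation,
E[X] = (5/9)·(21/4) + (4/9)·(29/4) = 221/36.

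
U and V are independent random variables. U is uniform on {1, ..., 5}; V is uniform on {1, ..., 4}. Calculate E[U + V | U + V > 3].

P(U + V > 3) = 17/20.
Summing (U+V)·P(x,y) over outcomes with U + V > 3 gives 51/10.
E[U + V | U + V > 3] = (51/10) / (17/20) = 6.

6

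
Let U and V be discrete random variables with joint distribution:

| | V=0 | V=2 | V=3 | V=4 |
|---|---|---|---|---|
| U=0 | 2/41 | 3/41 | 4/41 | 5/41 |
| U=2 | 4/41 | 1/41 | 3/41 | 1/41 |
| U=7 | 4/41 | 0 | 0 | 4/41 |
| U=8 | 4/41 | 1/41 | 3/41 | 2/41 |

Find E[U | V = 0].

34/7

P(V = 0) = 14/41.
Σ U·P over the event = 0·(2/41) + 2·(4/41) + 7·(4/41) + 8·(4/41) = 68/41.
E[U | V = 0] = (68/41) / (14/41) = 34/7.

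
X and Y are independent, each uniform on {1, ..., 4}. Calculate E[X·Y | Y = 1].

Outcomes with Y = 1: (1,1), (2,1), (3,1), (4,1), each with probability 1/16.
E[X·Y | Y = 1] = (1 + 2 + 3 + 4) / 4 = 5/2.

5/2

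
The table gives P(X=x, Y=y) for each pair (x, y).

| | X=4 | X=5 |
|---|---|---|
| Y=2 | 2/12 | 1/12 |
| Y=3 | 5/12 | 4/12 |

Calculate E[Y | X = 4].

19/7

P(X = 4) = 7/12.
Σ Y·P over the event = 2·(2/12) + 3·(5/12) = 19/12.
E[Y | X = 4] = (19/12) / (7/12) = 19/7.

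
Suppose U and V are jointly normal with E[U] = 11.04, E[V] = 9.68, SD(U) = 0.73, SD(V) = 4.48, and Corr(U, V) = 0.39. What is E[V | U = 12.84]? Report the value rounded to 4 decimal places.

13.9882

For a bivariate normal, E[V | U=x] = μ_V + ρ·(σ_V/σ_U)·(x − μ_U).
E[V | U=12.84] = 9.68 + (0.39)·(4.48/0.73)·(12.84 − (11.04)) = 9.68 + (2.39342)·(1.8) = 13.9882.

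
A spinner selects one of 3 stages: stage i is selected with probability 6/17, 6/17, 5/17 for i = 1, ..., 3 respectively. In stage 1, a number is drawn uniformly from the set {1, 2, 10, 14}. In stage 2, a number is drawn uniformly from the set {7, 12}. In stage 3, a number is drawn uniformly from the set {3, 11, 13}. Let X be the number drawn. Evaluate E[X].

285/34

E[X | stage 1] = (1+2+10+14)/4 = 27/4.
E[X | stage 2] = (7+12)/2 = 19/2.
E[X | stage 3] = (3+11+13)/3 = 9.
By the law of total expectation,
E[X] = (6/17)·(27/4) + (6/17)·(19/2) + (5/17)·(9) = 285/34.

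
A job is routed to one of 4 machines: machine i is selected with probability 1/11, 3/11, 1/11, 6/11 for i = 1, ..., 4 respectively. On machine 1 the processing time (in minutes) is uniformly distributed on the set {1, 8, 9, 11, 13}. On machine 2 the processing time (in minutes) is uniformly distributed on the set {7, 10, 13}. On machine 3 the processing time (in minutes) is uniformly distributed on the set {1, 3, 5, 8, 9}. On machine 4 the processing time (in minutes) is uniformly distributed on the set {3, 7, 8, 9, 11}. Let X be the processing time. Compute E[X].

E[X | machine 1] = (1+8+9+11+13)/5 = 42/5.
E[X | machine 2] = (7+10+13)/3 = 10.
E[X | machine 3] = (1+3+5+8+9)/5 = 26/5.
E[X | machine 4] = (3+7+8+9+11)/5 = 38/5.
By the law of total expectation,
E[X] = (1/11)·(42/5) + (3/11)·(10) + (1/11)·(26/5) + (6/11)·(38/5) = 446/55.

446/55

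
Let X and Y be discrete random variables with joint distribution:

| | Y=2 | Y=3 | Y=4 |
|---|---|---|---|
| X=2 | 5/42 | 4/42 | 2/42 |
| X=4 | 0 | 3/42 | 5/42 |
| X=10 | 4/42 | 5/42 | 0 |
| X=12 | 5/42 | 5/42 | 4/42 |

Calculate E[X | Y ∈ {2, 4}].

P(Y ∈ {2, 4}) = 25/42.
Σ X·P over the event = 2·(5/42) + 2·(2/42) + 4·(5/42) + 10·(4/42) + 12·(5/42) + 12·(4/42) = 13/3.
E[X | Y ∈ {2, 4}] = (13/3) / (25/42) = 182/25.

182/25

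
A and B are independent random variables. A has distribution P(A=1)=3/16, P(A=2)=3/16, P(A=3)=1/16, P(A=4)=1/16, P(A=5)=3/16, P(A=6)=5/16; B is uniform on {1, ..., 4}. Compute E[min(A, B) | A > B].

P(A > B) = 5/8.
Summing min(A,B)·P(x,y) over outcomes with A > B gives 23/16.
E[min(A, B) | A > B] = (23/16) / (5/8) = 23/10.

23/10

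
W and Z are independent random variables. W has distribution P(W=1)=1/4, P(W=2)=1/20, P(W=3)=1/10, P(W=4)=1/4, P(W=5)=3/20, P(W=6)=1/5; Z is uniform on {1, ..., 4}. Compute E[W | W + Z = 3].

7/6

P(W + Z = 3) = 3/40.
Summing W·P(x,y) over outcomes with W + Z = 3 gives 7/80.
E[W | W + Z = 3] = (7/80) / (3/40) = 7/6.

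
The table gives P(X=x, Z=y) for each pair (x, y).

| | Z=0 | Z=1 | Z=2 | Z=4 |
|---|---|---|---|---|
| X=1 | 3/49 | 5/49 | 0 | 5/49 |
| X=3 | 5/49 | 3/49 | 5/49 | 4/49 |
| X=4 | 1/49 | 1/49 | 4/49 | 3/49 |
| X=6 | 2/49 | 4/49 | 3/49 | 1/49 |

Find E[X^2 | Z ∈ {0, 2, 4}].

P(Z ∈ {0, 2, 4}) = 36/49.
Summing X^2·P(X=x,Z=y) over the conditioning event gives 478/49.
E[X^2 | Z ∈ {0, 2, 4}] = (478/49) / (36/49) = 239/18.

239/18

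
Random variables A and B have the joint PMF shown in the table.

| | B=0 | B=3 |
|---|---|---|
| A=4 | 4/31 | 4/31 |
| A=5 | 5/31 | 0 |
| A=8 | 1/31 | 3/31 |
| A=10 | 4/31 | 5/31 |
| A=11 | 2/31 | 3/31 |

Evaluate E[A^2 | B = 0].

P(B = 0) = 16/31.
Σ A^2·P over the event = 16·(4/31) + 25·(5/31) + 64·(1/31) + 100·(4/31) + 121·(2/31) = 895/31.
E[A^2 | B = 0] = (895/31) / (16/31) = 895/16.

895/16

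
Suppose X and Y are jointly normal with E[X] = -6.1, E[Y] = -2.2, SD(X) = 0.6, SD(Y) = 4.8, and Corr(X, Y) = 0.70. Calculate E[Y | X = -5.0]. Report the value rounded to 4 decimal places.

E[Y | X=x] = μ_Y + ρ(σ_Y/σ_X)(x − μ_X) for jointly normal variables.
E[Y | X=-5.0] = -2.2 + (0.70)·(4.8/0.6)·(-5.0 − (-6.1)) = -2.2 + (5.6)·(1.1) = 3.9600.

3.9600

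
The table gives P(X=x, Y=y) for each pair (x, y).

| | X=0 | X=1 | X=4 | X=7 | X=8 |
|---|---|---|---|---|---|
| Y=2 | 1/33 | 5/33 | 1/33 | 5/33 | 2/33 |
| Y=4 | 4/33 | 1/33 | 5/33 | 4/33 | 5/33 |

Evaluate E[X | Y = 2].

30/7

P(Y = 2) = 14/33.
Σ X·P over the event = 0·(1/33) + 1·(5/33) + 4·(1/33) + 7·(5/33) + 8·(2/33) = 20/11.
E[X | Y = 2] = (20/11) / (14/33) = 30/7.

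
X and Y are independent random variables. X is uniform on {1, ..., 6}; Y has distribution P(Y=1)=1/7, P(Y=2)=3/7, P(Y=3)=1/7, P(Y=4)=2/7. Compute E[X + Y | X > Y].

P(X > Y) = 4/7.
Summing (X+Y)·P(x,y) over outcomes with X > Y gives 55/14.
E[X + Y | X > Y] = (55/14) / (4/7) = 55/8.

55/8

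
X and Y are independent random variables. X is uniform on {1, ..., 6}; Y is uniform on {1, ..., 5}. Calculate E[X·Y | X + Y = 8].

Outcomes with X + Y = 8: (3,5), (4,4), (5,3), (6,2), each with probability 1/30.
E[X·Y | X + Y = 8] = (15 + 16 + 15 + 12) / 4 = 29/2.

29/2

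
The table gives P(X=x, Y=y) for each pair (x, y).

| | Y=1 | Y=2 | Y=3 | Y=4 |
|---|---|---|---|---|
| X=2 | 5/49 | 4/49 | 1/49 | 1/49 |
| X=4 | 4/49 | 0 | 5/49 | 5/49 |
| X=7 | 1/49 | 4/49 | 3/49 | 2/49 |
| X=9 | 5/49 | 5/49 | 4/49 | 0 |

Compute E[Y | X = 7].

13/5

P(X = 7) = 10/49.
Σ Y·P over the event = 1·(1/49) + 2·(4/49) + 3·(3/49) + 4·(2/49) = 26/49.
E[Y | X = 7] = (26/49) / (10/49) = 13/5.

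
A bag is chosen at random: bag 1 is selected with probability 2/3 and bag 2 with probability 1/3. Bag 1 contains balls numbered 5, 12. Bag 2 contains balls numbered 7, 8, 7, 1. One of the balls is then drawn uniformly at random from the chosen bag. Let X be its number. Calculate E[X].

91/12

E[X | bag 1] = (5+12)/2 = 17/2.
E[X | bag 2] = (7+8+7+1)/4 = 23/4.
By the law of total expectation,
E[X] = (2/3)·(17/2) + (1/3)·(23/4) = 91/12.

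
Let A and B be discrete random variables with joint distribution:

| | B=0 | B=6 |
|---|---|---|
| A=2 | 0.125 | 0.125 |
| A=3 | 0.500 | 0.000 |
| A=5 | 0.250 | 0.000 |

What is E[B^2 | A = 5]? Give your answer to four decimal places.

0.0000

P(A = 5) = 0.250.
Σ B^2·P over the event = 0·(0.250) = 0.000.
E[B^2 | A = 5] = (0.000) / (0.250) = 0.0000.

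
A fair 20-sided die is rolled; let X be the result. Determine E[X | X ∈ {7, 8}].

15/2

P(X ∈ {7, 8}) = 1/10.
Σ over the event: 7·1/20 + 8·1/20 = 3/4.
E[X | X ∈ {7, 8}] = (3/4) / (1/10) = 15/2.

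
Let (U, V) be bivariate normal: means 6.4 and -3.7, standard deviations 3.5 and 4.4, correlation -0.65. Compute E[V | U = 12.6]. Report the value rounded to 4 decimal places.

-8.7663

E[V | U=x] = μ_V + ρ(σ_V/σ_U)(x − μ_U) for jointly normal variables.
E[V | U=12.6] = -3.7 + (-0.65)·(4.4/3.5)·(12.6 − (6.4)) = -3.7 + (-0.81714)·(6.2) = -8.7663.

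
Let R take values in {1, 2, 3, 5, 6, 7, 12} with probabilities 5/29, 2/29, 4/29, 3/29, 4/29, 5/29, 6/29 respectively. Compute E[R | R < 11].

95/23

P(R < 11) = 23/29.
Σ over the event: 1·5/29 + 2·2/29 + 3·4/29 + 5·3/29 + 6·4/29 + 7·5/29 = 95/29.
E[R | R < 11] = (95/29) / (23/29) = 95/23.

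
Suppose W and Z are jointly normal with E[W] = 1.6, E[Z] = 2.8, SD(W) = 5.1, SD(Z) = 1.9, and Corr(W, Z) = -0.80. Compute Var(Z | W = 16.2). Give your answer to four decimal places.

1.2996

For a bivariate normal, Var(Z | W=x) = σ_Z²(1 − ρ²).
Var(Z | W=16.2) = (1.9)²·(1 − (-0.80)²) = 3.61·0.36 = 1.2996.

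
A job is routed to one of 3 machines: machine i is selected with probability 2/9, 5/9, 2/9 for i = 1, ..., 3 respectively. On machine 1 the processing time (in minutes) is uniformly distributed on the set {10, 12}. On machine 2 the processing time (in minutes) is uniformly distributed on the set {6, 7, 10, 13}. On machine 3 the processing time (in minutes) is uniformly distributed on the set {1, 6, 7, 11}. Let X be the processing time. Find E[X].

E[X | machine 1] = (10+12)/2 = 11.
E[X | machine 2] = (6+7+10+13)/4 = 9.
E[X | machine 3] = (1+6+7+11)/4 = 25/4.
By the law of total expectation,
E[X] = (2/9)·(11) + (5/9)·(9) + (2/9)·(25/4) = 53/6.

53/6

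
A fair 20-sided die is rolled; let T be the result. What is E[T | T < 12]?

6

Given T < 12, T is equally likely to be any of {1, 2, 3, 4, 5, 6, 7, 8, 9, 10, 11}.
E[T | T < 12] = (1 + 2 + 3 + 4 + 5 + 6 + 7 + 8 + 9 + 10 + 11) / 11 = 6.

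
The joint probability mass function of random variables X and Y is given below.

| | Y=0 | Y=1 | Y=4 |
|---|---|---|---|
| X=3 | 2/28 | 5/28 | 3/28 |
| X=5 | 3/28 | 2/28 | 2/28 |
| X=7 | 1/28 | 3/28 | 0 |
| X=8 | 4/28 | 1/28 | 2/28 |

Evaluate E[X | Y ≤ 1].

38/7

P(Y ≤ 1) = 3/4.
Σ X·P over the event = 3·(2/28) + 3·(5/28) + 5·(3/28) + 5·(2/28) + 7·(1/28) + 7·(3/28) + 8·(4/28) + 8·(1/28) = 57/14.
E[X | Y ≤ 1] = (57/14) / (3/4) = 38/7.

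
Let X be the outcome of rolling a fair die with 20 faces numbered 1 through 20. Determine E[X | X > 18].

39/2

Given X > 18, X is equally likely to be any of {19, 20}.
E[X | X > 18] = (19 + 20) / 2 = 39/2.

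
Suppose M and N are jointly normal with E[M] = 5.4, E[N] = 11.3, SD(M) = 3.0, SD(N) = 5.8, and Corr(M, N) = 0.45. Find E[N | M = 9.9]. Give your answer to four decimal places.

The regression of N on M has slope ρ·σ_N/σ_M and passes through (μ_M, μ_N).
E[N | M=9.9] = 11.3 + (0.45)·(5.8/3.0)·(9.9 − (5.4)) = 11.3 + (0.87)·(4.5) = 15.2150.

15.2150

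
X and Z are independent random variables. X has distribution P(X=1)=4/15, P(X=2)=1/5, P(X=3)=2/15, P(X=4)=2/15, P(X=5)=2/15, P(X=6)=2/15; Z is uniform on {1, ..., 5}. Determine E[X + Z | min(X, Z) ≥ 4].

19/2

P(min(X, Z) ≥ 4) = 4/25.
Summing (X+Z)·P(x,y) over outcomes with min(X, Z) ≥ 4 gives 38/25.
E[X + Z | min(X, Z) ≥ 4] = (38/25) / (4/25) = 19/2.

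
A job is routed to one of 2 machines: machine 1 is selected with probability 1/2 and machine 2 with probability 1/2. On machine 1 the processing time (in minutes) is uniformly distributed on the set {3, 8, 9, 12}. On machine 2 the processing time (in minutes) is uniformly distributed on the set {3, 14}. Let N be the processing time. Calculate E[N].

E[N | machine 1] = (3+8+9+12)/4 = 8.
E[N | machine 2] = (3+14)/2 = 17/2.
By the law of total expectation,
E[N] = (1/2)·(8) + (1/2)·(17/2) = 33/4.

33/4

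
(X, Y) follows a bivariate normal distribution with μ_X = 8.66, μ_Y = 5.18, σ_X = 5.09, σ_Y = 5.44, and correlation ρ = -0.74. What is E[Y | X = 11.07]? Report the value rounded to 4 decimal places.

E[Y | X=x] = μ_Y + ρ(σ_Y/σ_X)(x − μ_X) for jointly normal variables.
E[Y | X=11.07] = 5.18 + (-0.74)·(5.44/5.09)·(11.07 − (8.66)) = 5.18 + (-0.79088)·(2.41) = 3.2740.

3.2740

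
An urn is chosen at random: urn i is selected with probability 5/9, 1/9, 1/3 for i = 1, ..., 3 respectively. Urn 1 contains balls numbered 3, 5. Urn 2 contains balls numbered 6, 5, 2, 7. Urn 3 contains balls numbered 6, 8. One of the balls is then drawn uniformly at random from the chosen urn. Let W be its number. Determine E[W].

E[W | urn 1] = (3+5)/2 = 4.
E[W | urn 2] = (6+5+2+7)/4 = 5.
E[W | urn 3] = (6+8)/2 = 7.
By the law of total expectation,
E[W] = (5/9)·(4) + (1/9)·(5) + (1/3)·(7) = 46/9.

46/9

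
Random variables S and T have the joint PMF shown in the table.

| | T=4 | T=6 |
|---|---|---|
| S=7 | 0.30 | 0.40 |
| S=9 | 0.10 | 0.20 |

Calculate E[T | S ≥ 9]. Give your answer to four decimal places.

5.3333

P(S ≥ 9) = 0.30.
Σ T·P over the event = 4·(0.10) + 6·(0.20) = 1.60.
E[T | S ≥ 9] = (1.60) / (0.30) = 5.3333.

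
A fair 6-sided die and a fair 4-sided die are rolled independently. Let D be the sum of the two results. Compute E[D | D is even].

P(D is even) = 1/2.
Σ over the event: 2·1/24 + 4·1/8 + 6·1/6 + 8·1/8 + 10·1/24 = 3.
E[D | D is even] = (3) / (1/2) = 6.

6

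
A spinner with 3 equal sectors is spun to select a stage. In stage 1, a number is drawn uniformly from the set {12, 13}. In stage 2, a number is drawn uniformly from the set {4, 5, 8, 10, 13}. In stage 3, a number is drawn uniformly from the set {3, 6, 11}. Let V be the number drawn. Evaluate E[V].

163/18

E[V | stage 1] = (12+13)/2 = 25/2.
E[V | stage 2] = (4+5+8+10+13)/5 = 8.
E[V | stage 3] = (3+6+11)/3 = 20/3.
By the law of total expectation,
E[V] = (1/3)·(25/2) + (1/3)·(8) + (1/3)·(20/3) = 163/18.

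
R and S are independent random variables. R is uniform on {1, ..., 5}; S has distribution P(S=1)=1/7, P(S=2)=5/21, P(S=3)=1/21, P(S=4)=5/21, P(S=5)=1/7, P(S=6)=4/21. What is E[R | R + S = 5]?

17/7

P(R + S = 5) = 2/15.
Summing R·P(x,y) over outcomes with R + S = 5 gives 34/105.
E[R | R + S = 5] = (34/105) / (2/15) = 17/7.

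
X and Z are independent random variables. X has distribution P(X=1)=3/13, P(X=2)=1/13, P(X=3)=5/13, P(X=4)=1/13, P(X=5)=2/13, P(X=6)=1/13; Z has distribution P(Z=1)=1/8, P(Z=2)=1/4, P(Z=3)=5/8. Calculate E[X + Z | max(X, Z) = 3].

P(max(X, Z) = 3) = 15/26.
Summing (X+Z)·P(x,y) over outcomes with max(X, Z) = 3 gives 305/104.
E[X + Z | max(X, Z) = 3] = (305/104) / (15/26) = 61/12.

61/12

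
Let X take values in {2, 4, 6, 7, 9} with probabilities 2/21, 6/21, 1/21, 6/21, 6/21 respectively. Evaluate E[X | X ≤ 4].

P(X ≤ 4) = 8/21.
Σ over the event: 2·2/21 + 4·2/7 = 4/3.
E[X | X ≤ 4] = (4/3) / (8/21) = 7/2.

7/2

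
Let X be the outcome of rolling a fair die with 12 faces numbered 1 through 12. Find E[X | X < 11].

11/2

Given X < 11, X is equally likely to be any of {1, 2, 3, 4, 5, 6, 7, 8, 9, 10}.
E[X | X < 11] = (1 + 2 + 3 + 4 + 5 + 6 + 7 + 8 + 9 + 10) / 10 = 11/2.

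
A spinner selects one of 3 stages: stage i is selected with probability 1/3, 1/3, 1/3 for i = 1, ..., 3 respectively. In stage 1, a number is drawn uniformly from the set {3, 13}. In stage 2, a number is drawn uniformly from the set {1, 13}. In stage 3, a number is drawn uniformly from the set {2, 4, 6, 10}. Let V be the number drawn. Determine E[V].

E[V | stage 1] = (3+13)/2 = 8.
E[V | stage 2] = (1+13)/2 = 7.
E[V | stage 3] = (2+4+6+10)/4 = 11/2.
By the law of total expectation,
E[V] = (1/3)·(8) + (1/3)·(7) + (1/3)·(11/2) = 41/6.

41/6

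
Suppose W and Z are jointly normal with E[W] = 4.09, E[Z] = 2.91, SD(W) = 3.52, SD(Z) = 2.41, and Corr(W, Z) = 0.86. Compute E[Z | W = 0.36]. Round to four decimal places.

E[Z | W=x] = μ_Z + ρ(σ_Z/σ_W)(x − μ_W) for jointly normal variables.
E[Z | W=0.36] = 2.91 + (0.86)·(2.41/3.52)·(0.36 − (4.09)) = 2.91 + (0.5888068)·(-3.73) = 0.7138.

0.7138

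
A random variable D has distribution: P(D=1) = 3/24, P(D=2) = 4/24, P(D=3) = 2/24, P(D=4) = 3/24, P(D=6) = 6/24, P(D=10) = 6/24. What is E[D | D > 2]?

P(D > 2) = 17/24.
Σ over the event: 3·1/12 + 4·1/8 + 6·1/4 + 10·1/4 = 19/4.
E[D | D > 2] = (19/4) / (17/24) = 114/17.

114/17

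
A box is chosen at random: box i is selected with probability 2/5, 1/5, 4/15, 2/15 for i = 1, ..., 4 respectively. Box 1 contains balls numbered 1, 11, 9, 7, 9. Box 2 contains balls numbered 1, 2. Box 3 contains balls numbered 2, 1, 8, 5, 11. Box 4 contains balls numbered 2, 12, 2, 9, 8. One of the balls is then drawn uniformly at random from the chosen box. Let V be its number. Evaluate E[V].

E[V | box 1] = (1+11+9+7+9)/5 = 37/5.
E[V | box 2] = (1+2)/2 = 3/2.
E[V | box 3] = (2+1+8+5+11)/5 = 27/5.
E[V | box 4] = (2+12+2+9+8)/5 = 33/5.
E[V] = (2/5)·(37/5) + (1/5)·(3/2) + (4/15)·(27/5) + (2/15)·(33/5) = 279/50.

279/50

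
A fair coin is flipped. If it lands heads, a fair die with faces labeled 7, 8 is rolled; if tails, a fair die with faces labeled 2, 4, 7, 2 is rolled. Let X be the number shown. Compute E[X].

E[X | heads] = (7+8)/2 = 15/2.
E[X | tails] = (2+4+7+2)/4 = 15/4.
By the law of total expectation,
E[X] = (1/2)·(15/2) + (1/2)·(15/4) = 45/8.

45/8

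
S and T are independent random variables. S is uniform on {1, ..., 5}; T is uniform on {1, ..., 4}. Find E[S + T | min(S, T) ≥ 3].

Outcomes with min(S, T) ≥ 3: (3,3), (3,4), (4,3), (4,4), (5,3), (5,4), each with probability 1/20.
E[S + T | min(S, T) ≥ 3] = (6 + 7 + 7 + 8 + 8 + 9) / 6 = 15/2.

15/2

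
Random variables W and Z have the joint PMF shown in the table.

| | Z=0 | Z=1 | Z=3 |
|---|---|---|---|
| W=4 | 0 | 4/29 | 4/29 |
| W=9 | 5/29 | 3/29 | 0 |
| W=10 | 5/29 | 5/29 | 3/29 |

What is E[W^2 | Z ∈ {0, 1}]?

856/11

P(Z ∈ {0, 1}) = 22/29.
Σ W^2·P over the event = 16·(4/29) + 81·(5/29) + 81·(3/29) + 100·(5/29) + 100·(5/29) = 1712/29.
E[W^2 | Z ∈ {0, 1}] = (1712/29) / (22/29) = 856/11.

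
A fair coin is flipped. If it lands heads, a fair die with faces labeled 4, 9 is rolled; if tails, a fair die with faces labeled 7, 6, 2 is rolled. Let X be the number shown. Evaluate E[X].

23/4

E[X | heads] = (4+9)/2 = 13/2.
E[X | tails] = (7+6+2)/3 = 5.
By the law of total expectation,
E[X] = (1/2)·(13/2) + (1/2)·(5) = 23/4.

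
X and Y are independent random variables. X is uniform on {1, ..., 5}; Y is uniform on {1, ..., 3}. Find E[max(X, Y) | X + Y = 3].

P(X + Y = 3) = 2/15.
Summing max(X,Y)·P(x,y) over outcomes with X + Y = 3 gives 4/15.
E[max(X, Y) | X + Y = 3] = (4/15) / (2/15) = 2.

2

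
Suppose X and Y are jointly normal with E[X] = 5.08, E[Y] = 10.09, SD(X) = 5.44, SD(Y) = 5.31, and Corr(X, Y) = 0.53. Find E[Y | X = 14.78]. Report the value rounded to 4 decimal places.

15.1081

For a bivariate normal, E[Y | X=x] = μ_Y + ρ·(σ_Y/σ_X)·(x − μ_X).
E[Y | X=14.78] = 10.09 + (0.53)·(5.31/5.44)·(14.78 − (5.08)) = 10.09 + (0.51733)·(9.7) = 15.1081.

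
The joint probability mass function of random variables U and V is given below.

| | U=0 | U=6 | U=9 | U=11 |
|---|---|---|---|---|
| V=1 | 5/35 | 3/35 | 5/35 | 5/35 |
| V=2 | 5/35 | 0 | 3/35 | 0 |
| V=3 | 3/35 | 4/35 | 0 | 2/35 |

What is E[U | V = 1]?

59/9

P(V = 1) = 18/35.
Σ U·P over the event = 0·(5/35) + 6·(3/35) + 9·(5/35) + 11·(5/35) = 118/35.
E[U | V = 1] = (118/35) / (18/35) = 59/9.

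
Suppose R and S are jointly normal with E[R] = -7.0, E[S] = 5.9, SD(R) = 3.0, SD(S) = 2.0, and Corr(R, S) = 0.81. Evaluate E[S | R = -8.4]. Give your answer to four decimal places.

5.1440

For a bivariate normal, E[S | R=x] = μ_S + ρ·(σ_S/σ_R)·(x − μ_R).
E[S | R=-8.4] = 5.9 + (0.81)·(2.0/3.0)·(-8.4 − (-7.0)) = 5.9 + (0.54)·(-1.4) = 5.1440.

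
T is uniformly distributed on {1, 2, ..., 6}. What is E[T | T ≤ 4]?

5/2

Given T ≤ 4, T is equally likely to be any of {1, 2, 3, 4}.
E[T | T ≤ 4] = (1 + 2 + 3 + 4) / 4 = 5/2.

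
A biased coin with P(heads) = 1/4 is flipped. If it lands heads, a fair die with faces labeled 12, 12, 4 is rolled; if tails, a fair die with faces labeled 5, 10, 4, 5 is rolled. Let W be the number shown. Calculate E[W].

41/6

E[W | heads] = (12+12+4)/3 = 28/3.
E[W | tails] = (5+10+4+5)/4 = 6.
E[W] = (1/4)·(28/3) + (3/4)·(6) = 41/6.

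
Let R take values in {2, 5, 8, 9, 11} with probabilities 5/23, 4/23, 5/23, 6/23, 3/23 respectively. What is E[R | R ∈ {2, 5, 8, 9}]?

P(R ∈ {2, 5, 8, 9}) = 20/23.
Σ over the event: 2·5/23 + 5·4/23 + 8·5/23 + 9·6/23 = 124/23.
E[R | R ∈ {2, 5, 8, 9}] = (124/23) / (20/23) = 31/5.

31/5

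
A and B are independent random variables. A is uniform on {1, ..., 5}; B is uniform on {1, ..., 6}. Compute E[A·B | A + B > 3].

310/27

P(A + B > 3) = 9/10.
Summing AB·P(x,y) over outcomes with A + B > 3 gives 31/3.
E[A·B | A + B > 3] = (31/3) / (9/10) = 310/27.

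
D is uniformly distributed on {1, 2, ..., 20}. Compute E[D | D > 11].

16

Given D > 11, D is equally likely to be any of {12, 13, 14, 15, 16, 17, 18, 19, 20}.
E[D | D > 11] = (12 + 13 + 14 + 15 + 16 + 17 + 18 + 19 + 20) / 9 = 16.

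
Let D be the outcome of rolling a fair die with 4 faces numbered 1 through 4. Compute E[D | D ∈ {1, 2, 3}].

P(D ∈ {1, 2, 3}) = 3/4.
Σ over the event: 1·1/4 + 2·1/4 + 3·1/4 = 3/2.
E[D | D ∈ {1, 2, 3}] = (3/2) / (3/4) = 2.

2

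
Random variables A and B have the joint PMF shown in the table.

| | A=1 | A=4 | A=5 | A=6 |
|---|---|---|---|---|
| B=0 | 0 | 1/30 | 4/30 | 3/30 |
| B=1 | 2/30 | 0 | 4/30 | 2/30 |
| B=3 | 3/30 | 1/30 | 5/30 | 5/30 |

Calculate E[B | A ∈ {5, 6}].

36/23

P(A ∈ {5, 6}) = 23/30.
Σ B·P over the event = 0·(4/30) + 1·(4/30) + 3·(5/30) + 0·(3/30) + 1·(2/30) + 3·(5/30) = 6/5.
E[B | A ∈ {5, 6}] = (6/5) / (23/30) = 36/23.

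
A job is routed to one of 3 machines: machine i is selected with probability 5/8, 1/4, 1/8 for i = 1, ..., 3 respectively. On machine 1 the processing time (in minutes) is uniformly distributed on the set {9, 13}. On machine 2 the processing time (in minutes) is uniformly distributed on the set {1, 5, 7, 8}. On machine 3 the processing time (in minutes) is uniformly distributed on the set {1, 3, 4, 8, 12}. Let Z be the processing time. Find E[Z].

E[Z | machine 1] = (9+13)/2 = 11.
E[Z | machine 2] = (1+5+7+8)/4 = 21/4.
E[Z | machine 3] = (1+3+4+8+12)/5 = 28/5.
E[Z] = (5/8)·(11) + (1/4)·(21/4) + (1/8)·(28/5) = 711/80.

711/80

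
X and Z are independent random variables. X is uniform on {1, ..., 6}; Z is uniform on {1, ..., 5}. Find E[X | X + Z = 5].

5/2

Outcomes with X + Z = 5: (1,4), (2,3), (3,2), (4,1), each with probability 1/30.
E[X | X + Z = 5] = (1 + 2 + 3 + 4) / 4 = 5/2.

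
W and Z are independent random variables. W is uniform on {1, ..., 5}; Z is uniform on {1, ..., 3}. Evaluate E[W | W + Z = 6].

4

Outcomes with W + Z = 6: (3,3), (4,2), (5,1), each with probability 1/15.
E[W | W + Z = 6] = (3 + 4 + 5) / 3 = 4.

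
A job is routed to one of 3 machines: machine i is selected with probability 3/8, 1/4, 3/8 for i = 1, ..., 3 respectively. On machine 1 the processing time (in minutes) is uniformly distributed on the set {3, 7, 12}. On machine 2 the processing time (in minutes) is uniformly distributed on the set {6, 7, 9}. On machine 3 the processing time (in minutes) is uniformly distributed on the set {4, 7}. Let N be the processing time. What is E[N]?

E[N | machine 1] = (3+7+12)/3 = 22/3.
E[N | machine 2] = (6+7+9)/3 = 22/3.
E[N | machine 3] = (4+7)/2 = 11/2.
By the law of total expectation,
E[N] = (3/8)·(22/3) + (1/4)·(22/3) + (3/8)·(11/2) = 319/48.

319/48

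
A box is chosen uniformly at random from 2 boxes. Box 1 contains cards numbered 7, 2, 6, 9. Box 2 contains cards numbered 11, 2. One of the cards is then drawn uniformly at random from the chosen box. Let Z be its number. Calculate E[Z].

E[Z | box 1] = (7+2+6+9)/4 = 6.
E[Z | box 2] = (11+2)/2 = 13/2.
By the law of total expectation,
E[Z] = (1/2)·(6) + (1/2)·(13/2) = 25/4.

25/4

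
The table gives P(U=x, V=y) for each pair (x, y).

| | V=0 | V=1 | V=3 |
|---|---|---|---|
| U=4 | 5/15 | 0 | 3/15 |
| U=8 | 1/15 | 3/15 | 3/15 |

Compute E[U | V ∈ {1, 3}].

P(V ∈ {1, 3}) = 3/5.
Σ U·P over the event = 4·(3/15) + 8·(3/15) + 8·(3/15) = 4.
E[U | V ∈ {1, 3}] = (4) / (3/5) = 20/3.

20/3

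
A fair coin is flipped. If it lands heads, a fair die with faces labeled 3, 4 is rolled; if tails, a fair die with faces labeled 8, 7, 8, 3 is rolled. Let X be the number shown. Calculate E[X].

5

E[X | heads] = (3+4)/2 = 7/2.
E[X | tails] = (8+7+8+3)/4 = 13/2.
By the law of total expectation,
E[X] = (1/2)·(7/2) + (1/2)·(13/2) = 5.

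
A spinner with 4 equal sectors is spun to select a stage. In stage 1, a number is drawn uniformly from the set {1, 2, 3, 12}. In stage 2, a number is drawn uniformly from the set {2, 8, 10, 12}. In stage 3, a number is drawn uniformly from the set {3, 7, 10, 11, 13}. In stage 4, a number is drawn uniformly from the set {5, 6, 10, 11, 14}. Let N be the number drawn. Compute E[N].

61/8

E[N | stage 1] = (1+2+3+12)/4 = 9/2.
E[N | stage 2] = (2+8+10+12)/4 = 8.
E[N | stage 3] = (3+7+10+11+13)/5 = 44/5.
E[N | stage 4] = (5+6+10+11+14)/5 = 46/5.
E[N] = (1/4)·(9/2) + (1/4)·(8) + (1/4)·(44/5) + (1/4)·(46/5) = 61/8.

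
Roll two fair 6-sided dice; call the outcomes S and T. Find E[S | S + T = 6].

Outcomes with S + T = 6: (1,5), (2,4), (3,3), (4,2), (5,1), each with probability 1/36.
E[S | S + T = 6] = (1 + 2 + 3 + 4 + 5) / 5 = 3.

3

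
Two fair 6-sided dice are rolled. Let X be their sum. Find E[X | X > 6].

P(X > 6) = 7/12.
Σ over the event: 7·1/6 + 8·5/36 + 9·1/9 + 10·1/12 + 11·1/18 + 12·1/36 = 91/18.
E[X | X > 6] = (91/18) / (7/12) = 26/3.

26/3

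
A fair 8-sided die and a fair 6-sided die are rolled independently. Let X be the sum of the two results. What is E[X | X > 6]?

314/33

P(X > 6) = 11/16.
Σ over the event: 7·1/8 + 8·1/8 + 9·1/8 + 10·5/48 + 11·1/12 + 12·1/16 + 13·1/24 + 14·1/48 = 157/24.
E[X | X > 6] = (157/24) / (11/16) = 314/33.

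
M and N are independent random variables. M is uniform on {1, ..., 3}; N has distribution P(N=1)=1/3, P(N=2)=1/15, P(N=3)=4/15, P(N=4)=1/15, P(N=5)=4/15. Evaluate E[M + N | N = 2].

4

P(N = 2) = 1/15.
Summing (M+N)·P(x,y) over outcomes with N = 2 gives 4/15.
E[M + N | N = 2] = (4/15) / (1/15) = 4.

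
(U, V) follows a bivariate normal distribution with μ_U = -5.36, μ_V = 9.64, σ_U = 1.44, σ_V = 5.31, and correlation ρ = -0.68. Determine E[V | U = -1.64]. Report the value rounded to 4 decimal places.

For a bivariate normal, E[V | U=x] = μ_V + ρ·(σ_V/σ_U)·(x − μ_U).
E[V | U=-1.64] = 9.64 + (-0.68)·(5.31/1.44)·(-1.64 − (-5.36)) = 9.64 + (-2.5075)·(3.72) = 0.3121.

0.3121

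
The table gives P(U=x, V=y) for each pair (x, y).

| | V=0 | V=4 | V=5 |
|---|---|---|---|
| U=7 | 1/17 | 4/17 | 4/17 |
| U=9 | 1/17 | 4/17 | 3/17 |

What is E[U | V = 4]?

P(V = 4) = 8/17.
Σ U·P over the event = 7·(4/17) + 9·(4/17) = 64/17.
E[U | V = 4] = (64/17) / (8/17) = 8.

8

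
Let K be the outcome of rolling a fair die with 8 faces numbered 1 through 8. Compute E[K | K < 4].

2

Given K < 4, K is equally likely to be any of {1, 2, 3}.
E[K | K < 4] = (1 + 2 + 3) / 3 = 2.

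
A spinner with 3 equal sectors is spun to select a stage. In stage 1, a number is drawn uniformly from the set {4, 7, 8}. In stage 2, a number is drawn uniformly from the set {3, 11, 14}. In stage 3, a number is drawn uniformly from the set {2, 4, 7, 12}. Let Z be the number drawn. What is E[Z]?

E[Z | stage 1] = (4+7+8)/3 = 19/3.
E[Z | stage 2] = (3+11+14)/3 = 28/3.
E[Z | stage 3] = (2+4+7+12)/4 = 25/4.
By the law of total expectation,
E[Z] = (1/3)·(19/3) + (1/3)·(28/3) + (1/3)·(25/4) = 263/36.

263/36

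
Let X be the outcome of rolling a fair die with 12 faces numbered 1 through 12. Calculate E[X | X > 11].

12

Given X > 11, X is equally likely to be any of {12}.
E[X | X > 11] = (12) / 1 = 12.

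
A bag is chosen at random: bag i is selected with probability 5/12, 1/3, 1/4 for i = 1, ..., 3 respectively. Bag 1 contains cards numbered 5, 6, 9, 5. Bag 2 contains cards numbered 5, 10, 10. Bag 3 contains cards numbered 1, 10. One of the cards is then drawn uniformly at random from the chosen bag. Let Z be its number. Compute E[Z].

E[Z | bag 1] = (5+6+9+5)/4 = 25/4.
E[Z | bag 2] = (5+10+10)/3 = 25/3.
E[Z | bag 3] = (1+10)/2 = 11/2.
E[Z] = (5/12)·(25/4) + (1/3)·(25/3) + (1/4)·(11/2) = 973/144.

973/144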